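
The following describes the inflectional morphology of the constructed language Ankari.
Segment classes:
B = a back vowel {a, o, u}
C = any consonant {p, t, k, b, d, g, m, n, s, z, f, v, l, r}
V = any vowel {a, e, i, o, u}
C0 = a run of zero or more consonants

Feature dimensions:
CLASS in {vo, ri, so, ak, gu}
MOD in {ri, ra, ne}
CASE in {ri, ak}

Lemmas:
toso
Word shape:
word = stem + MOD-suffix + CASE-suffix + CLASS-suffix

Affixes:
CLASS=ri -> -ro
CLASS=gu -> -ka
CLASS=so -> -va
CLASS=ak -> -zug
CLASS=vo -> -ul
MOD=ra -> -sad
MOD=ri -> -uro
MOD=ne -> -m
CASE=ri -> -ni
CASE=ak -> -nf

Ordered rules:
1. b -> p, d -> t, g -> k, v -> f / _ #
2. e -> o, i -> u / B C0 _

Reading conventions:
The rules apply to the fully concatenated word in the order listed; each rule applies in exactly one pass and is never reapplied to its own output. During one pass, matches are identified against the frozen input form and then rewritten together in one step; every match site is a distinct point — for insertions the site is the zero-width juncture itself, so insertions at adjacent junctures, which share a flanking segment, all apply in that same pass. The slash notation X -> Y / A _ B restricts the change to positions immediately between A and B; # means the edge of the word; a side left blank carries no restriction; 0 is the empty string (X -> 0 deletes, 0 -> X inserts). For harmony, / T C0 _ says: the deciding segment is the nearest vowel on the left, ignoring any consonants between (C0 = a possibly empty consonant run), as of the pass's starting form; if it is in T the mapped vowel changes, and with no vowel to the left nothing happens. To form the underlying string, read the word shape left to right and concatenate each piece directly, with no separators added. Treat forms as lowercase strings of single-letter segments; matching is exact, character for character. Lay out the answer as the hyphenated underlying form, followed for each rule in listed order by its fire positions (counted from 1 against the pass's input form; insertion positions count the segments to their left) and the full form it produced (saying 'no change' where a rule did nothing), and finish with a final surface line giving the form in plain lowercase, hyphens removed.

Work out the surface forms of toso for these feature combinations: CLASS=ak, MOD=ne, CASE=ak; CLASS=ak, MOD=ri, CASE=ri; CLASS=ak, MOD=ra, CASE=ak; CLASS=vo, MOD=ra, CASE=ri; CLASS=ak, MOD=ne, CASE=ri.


cell CLASS=ak, MOD=ne, CASE=ak:
underlying: toso-m-nf-zug
1. b -> p, d -> t, g -> k, v -> f / _ #: fires at position(s) 10: tosomnfzuk
2. e -> o, i -> u / B C0 _: no change
surface: tosomnfzuk

cell CLASS=ak, MOD=ri, CASE=ri:
underlying: toso-uro-ni-zug
1. b -> p, d -> t, g -> k, v -> f / _ #: fires at position(s) 12: tosouronizuk
2. e -> o, i -> u / B C0 _: fires at position(s) 9: tosouronuzuk
surface: tosouronuzuk

cell CLASS=ak, MOD=ra, CASE=ak:
underlying: toso-sad-nf-zug
1. b -> p, d -> t, g -> k, v -> f / _ #: fires at position(s) 12: tososadnfzuk
2. e -> o, i -> u / B C0 _: no change
surface: tososadnfzuk

cell CLASS=vo, MOD=ra, CASE=ri:
underlying: toso-sad-ni-ul
1. b -> p, d -> t, g -> k, v -> f / _ #: no change
2. e -> o, i -> u / B C0 _: fires at position(s) 9: tososadnuul
surface: tososadnuul

cell CLASS=ak, MOD=ne, CASE=ri:
underlying: toso-m-ni-zug
1. b -> p, d -> t, g -> k, v -> f / _ #: fires at position(s) 10: tosomnizuk
2. e -> o, i -> u / B C0 _: fires at position(s) 7: tosomnuzuk
surface: tosomnuzuk


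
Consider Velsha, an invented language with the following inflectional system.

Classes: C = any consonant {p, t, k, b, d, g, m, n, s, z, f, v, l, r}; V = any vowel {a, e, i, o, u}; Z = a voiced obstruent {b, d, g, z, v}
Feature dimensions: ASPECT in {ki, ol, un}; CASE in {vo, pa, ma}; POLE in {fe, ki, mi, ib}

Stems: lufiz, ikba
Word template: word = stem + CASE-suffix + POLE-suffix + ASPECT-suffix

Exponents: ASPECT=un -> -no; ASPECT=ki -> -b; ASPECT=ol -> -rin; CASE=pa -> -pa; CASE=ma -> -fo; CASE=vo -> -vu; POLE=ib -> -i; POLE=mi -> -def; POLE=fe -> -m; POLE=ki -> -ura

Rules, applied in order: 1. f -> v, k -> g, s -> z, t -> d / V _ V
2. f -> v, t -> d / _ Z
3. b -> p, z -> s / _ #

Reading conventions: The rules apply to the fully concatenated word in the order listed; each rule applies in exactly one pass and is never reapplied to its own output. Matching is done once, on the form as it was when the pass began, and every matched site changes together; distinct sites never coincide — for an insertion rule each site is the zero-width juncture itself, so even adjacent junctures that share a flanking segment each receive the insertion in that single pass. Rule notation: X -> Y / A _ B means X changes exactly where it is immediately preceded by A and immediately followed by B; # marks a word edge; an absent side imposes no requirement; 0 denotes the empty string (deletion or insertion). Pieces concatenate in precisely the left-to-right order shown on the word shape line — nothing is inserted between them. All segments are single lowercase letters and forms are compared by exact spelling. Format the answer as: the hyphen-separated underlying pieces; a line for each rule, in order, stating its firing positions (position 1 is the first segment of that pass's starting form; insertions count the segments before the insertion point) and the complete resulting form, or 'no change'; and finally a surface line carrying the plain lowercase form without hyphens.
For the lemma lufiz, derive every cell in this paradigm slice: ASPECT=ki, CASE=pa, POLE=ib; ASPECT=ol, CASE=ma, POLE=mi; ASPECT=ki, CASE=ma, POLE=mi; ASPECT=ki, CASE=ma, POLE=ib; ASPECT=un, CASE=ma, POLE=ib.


cell ASPECT=ki, CASE=pa, POLE=ib:
underlying: lufiz-pa-i-b
1. f -> v, k -> g, s -> z, t -> d / V _ V: fires at position(s) 3: luvizpaib
2. f -> v, t -> d / _ Z: no change
3. b -> p, z -> s / _ #: fires at position(s) 9: luvizpaip
surface: luvizpaip

cell ASPECT=ol, CASE=ma, POLE=mi:
underlying: lufiz-fo-def-rin
1. f -> v, k -> g, s -> z, t -> d / V _ V: fires at position(s) 3: luvizfodefrin
2. f -> v, t -> d / _ Z: no change
3. b -> p, z -> s / _ #: no change
surface: luvizfodefrin

cell ASPECT=ki, CASE=ma, POLE=mi:
underlying: lufiz-fo-def-b
1. f -> v, k -> g, s -> z, t -> d / V _ V: fires at position(s) 3: luvizfodefb
2. f -> v, t -> d / _ Z: fires at position(s) 10: luvizfodevb
3. b -> p, z -> s / _ #: fires at position(s) 11: luvizfodevp
surface: luvizfodevp

cell ASPECT=ki, CASE=ma, POLE=ib:
underlying: lufiz-fo-i-b
1. f -> v, k -> g, s -> z, t -> d / V _ V: fires at position(s) 3: luvizfoib
2. f -> v, t -> d / _ Z: no change
3. b -> p, z -> s / _ #: fires at position(s) 9: luvizfoip
surface: luvizfoip

cell ASPECT=un, CASE=ma, POLE=ib:
underlying: lufiz-fo-i-no
1. f -> v, k -> g, s -> z, t -> d / V _ V: fires at position(s) 3: luvizfoino
2. f -> v, t -> d / _ Z: no change
3. b -> p, z -> s / _ #: no change
surface: luvizfoino


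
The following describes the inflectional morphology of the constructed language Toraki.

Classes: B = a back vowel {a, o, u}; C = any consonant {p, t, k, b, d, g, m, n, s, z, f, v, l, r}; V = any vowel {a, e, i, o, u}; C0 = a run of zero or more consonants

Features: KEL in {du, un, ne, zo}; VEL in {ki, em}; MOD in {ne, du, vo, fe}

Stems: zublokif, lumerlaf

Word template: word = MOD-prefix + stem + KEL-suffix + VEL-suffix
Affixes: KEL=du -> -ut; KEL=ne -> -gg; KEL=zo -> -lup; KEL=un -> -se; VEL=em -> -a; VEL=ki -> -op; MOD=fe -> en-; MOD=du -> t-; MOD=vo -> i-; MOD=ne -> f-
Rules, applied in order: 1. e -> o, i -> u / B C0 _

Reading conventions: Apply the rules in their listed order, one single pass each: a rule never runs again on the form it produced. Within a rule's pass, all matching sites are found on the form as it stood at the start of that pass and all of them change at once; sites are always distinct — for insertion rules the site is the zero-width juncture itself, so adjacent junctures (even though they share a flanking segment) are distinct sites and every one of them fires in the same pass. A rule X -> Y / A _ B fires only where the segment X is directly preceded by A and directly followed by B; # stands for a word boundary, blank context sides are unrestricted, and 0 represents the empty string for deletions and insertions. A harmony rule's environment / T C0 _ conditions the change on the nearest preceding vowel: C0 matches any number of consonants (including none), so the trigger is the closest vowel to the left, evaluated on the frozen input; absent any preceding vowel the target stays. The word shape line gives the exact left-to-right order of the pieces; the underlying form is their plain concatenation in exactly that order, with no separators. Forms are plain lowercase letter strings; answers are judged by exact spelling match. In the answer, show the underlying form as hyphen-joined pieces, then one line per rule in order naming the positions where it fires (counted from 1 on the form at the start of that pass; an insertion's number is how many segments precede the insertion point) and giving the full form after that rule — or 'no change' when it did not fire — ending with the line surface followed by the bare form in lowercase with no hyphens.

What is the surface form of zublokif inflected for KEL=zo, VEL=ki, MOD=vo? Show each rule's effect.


underlying: i-zublokif-lup-op
1. e -> o, i -> u / B C0 _: fires at position(s) 8: izublokuflupop
surface: izublokuflupop


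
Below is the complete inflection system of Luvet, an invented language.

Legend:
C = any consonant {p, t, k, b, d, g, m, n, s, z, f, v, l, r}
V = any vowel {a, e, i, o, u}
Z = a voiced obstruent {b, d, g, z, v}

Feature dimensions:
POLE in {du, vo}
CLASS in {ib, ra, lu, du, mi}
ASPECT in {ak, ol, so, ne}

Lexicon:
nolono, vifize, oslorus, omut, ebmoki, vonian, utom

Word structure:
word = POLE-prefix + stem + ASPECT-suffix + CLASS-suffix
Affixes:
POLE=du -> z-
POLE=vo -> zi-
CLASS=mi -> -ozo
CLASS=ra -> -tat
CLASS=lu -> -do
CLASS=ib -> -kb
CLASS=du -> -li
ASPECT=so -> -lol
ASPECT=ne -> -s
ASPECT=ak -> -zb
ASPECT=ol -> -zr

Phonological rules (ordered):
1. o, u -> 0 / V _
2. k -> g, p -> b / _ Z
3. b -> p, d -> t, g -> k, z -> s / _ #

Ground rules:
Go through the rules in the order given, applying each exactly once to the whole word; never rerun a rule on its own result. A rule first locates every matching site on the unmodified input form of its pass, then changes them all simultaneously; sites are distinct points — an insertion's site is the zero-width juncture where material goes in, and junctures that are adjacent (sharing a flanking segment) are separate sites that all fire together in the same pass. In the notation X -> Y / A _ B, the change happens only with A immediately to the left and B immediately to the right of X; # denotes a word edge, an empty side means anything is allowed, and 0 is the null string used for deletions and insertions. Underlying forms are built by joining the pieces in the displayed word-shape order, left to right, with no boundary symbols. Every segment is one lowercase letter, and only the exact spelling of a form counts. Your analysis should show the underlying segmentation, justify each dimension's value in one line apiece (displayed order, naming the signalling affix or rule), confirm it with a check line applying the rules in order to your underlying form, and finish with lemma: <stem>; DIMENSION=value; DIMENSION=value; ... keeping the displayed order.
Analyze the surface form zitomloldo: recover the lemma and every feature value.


underlying: zi-utom-lol-do
POLE=vo - signalled by the affix zi-
CLASS=lu - signalled by the affix -do
ASPECT=so - signalled by the affix -lol
check: ziutomloldo -> zitomloldo -> zitomloldo -> zitomloldo
lemma: utom; POLE=vo; CLASS=lu; ASPECT=so


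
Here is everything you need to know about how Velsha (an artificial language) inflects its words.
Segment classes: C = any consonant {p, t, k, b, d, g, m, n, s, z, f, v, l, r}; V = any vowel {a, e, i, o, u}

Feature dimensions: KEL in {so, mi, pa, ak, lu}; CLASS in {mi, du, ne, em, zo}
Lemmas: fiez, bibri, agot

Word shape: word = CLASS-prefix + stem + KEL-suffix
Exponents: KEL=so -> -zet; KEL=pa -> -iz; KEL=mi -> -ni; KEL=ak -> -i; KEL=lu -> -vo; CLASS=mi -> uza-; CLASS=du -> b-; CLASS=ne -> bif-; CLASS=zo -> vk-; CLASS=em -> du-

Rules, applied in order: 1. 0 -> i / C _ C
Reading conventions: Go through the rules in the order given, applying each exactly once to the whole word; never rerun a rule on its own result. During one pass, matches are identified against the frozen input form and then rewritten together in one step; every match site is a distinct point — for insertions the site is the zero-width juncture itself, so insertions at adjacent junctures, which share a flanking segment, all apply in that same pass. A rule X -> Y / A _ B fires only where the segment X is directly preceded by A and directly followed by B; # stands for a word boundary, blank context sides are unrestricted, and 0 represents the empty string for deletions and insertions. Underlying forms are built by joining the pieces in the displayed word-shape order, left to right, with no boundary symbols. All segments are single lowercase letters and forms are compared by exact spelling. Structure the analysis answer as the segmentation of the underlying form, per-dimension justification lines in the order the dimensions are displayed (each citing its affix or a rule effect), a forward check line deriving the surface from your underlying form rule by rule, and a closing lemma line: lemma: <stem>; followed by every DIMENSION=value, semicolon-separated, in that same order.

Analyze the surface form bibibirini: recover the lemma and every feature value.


underlying: b-bibri-ni
KEL=mi - signalled by the affix -ni
CLASS=du - signalled by the affix b-
check: bbibrini -> bibibirini
lemma: bibri; KEL=mi; CLASS=du


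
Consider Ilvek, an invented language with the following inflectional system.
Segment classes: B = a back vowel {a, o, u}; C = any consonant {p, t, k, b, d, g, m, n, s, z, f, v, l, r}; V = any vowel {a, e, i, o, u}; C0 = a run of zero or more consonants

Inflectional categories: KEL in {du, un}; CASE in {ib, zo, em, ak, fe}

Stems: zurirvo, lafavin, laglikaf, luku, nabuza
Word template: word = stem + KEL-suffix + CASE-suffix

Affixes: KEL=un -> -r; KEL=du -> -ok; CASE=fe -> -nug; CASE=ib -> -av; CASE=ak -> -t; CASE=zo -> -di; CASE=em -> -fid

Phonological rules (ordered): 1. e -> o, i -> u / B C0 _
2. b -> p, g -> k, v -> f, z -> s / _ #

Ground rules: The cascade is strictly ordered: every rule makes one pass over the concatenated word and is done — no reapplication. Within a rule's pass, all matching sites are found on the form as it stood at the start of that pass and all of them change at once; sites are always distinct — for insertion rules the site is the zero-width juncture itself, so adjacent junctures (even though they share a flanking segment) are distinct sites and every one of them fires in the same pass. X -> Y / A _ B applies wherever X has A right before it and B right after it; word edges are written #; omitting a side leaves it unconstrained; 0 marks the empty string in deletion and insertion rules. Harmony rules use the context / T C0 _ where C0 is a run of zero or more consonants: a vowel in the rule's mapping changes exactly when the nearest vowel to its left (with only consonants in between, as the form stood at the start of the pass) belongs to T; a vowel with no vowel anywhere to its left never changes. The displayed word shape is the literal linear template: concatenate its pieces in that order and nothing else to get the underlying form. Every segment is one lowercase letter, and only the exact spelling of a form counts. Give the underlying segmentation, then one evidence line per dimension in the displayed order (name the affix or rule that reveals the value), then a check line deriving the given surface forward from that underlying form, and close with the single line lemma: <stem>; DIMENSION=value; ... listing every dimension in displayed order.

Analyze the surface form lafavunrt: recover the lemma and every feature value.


underlying: lafavin-r-t
KEL=un - signalled by the affix -r
CASE=ak - signalled by the affix -t
check: lafavinrt -> lafavunrt -> lafavunrt
lemma: lafavin; KEL=un; CASE=ak


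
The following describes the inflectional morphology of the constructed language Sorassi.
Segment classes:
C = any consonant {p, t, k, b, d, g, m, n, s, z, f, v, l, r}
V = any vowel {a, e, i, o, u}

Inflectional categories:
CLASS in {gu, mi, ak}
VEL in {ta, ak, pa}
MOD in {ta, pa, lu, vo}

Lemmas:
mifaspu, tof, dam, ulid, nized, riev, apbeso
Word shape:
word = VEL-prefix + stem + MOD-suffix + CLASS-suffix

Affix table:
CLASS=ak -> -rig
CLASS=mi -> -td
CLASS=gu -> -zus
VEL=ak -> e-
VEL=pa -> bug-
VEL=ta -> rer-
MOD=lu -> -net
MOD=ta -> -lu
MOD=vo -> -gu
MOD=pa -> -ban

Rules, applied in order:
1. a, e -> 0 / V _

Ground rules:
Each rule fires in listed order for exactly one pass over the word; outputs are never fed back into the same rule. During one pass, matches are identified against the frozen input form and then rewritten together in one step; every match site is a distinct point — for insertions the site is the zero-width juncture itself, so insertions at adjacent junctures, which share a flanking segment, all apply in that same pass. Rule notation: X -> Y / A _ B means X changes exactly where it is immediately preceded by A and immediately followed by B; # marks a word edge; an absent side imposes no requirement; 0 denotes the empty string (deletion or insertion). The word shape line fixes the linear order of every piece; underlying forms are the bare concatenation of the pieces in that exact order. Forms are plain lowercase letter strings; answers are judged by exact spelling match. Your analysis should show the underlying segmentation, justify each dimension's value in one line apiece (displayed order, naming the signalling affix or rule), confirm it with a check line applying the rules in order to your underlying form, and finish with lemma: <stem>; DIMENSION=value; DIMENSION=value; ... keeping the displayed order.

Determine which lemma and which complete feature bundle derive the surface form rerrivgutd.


underlying: rer-riev-gu-td
CLASS=mi - signalled by the affix -td
VEL=ta - signalled by the affix rer-
MOD=vo - signalled by the affix -gu
check: rerrievgutd -> rerrivgutd
lemma: riev; CLASS=mi; VEL=ta; MOD=vo


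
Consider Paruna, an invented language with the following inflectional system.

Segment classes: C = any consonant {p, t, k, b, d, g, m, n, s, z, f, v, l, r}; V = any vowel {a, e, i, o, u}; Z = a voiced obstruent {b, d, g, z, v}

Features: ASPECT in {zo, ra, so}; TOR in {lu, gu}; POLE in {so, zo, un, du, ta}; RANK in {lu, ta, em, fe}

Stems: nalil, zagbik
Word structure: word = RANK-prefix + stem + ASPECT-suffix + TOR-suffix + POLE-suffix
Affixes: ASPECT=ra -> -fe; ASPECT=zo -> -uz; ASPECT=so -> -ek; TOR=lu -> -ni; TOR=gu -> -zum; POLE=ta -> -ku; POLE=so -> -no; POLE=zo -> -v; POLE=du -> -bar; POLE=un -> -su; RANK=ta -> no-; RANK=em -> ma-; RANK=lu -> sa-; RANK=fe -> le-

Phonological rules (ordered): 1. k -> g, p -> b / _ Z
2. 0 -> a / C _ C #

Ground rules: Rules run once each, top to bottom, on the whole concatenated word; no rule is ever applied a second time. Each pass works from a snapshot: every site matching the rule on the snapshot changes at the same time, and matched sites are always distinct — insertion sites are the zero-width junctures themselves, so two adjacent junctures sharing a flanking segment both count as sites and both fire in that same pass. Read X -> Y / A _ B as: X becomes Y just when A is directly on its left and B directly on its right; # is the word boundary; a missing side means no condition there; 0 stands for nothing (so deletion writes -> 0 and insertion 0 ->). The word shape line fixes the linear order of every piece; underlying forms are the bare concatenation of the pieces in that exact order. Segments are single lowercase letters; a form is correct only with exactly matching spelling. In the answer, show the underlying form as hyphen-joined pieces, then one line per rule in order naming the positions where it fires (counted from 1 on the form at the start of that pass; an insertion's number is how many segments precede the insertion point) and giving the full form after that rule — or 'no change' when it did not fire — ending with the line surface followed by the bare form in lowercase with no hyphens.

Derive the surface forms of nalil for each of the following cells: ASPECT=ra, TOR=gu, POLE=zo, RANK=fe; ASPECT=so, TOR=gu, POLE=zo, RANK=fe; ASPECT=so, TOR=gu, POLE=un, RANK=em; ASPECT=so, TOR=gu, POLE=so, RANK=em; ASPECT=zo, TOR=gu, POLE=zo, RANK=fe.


cell ASPECT=ra, TOR=gu, POLE=zo, RANK=fe:
underlying: le-nalil-fe-zum-v
1. k -> g, p -> b / _ Z: no change
2. 0 -> a / C _ C #: inserts after position(s) 12: lenalilfezumav
surface: lenalilfezumav

cell ASPECT=so, TOR=gu, POLE=zo, RANK=fe:
underlying: le-nalil-ek-zum-v
1. k -> g, p -> b / _ Z: fires at position(s) 9: lenalilegzumv
2. 0 -> a / C _ C #: inserts after position(s) 12: lenalilegzumav
surface: lenalilegzumav

cell ASPECT=so, TOR=gu, POLE=un, RANK=em:
underlying: ma-nalil-ek-zum-su
1. k -> g, p -> b / _ Z: fires at position(s) 9: manalilegzumsu
2. 0 -> a / C _ C #: no change
surface: manalilegzumsu

cell ASPECT=so, TOR=gu, POLE=so, RANK=em:
underlying: ma-nalil-ek-zum-no
1. k -> g, p -> b / _ Z: fires at position(s) 9: manalilegzumno
2. 0 -> a / C _ C #: no change
surface: manalilegzumno

cell ASPECT=zo, TOR=gu, POLE=zo, RANK=fe:
underlying: le-nalil-uz-zum-v
1. k -> g, p -> b / _ Z: no change
2. 0 -> a / C _ C #: inserts after position(s) 12: lenaliluzzumav
surface: lenaliluzzumav


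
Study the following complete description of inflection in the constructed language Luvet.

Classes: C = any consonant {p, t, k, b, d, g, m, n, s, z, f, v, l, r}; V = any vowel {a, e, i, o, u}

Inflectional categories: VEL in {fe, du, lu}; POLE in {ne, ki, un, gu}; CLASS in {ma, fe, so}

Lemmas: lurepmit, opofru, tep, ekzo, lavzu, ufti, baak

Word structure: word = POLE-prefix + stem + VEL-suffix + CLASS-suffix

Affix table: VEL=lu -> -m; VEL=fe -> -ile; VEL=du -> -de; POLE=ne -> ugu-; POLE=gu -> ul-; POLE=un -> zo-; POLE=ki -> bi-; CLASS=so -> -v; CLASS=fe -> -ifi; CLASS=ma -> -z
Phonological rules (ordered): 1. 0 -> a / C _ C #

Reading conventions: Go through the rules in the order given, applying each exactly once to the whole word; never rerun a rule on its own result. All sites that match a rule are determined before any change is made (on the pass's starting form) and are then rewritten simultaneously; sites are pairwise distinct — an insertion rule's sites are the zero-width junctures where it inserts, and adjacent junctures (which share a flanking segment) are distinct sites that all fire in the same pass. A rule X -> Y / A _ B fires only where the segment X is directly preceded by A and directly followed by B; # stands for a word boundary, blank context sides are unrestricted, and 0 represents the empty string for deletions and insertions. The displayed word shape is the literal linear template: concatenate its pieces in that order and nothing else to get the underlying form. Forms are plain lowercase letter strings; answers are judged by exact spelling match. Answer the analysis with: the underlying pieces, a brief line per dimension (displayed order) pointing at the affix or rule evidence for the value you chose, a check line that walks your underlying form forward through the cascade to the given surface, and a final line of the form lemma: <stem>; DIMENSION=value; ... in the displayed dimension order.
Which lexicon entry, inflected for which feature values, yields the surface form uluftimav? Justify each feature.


underlying: ul-ufti-m-v
VEL=lu - signalled by the affix -m
POLE=gu - signalled by the affix ul-
CLASS=so - signalled by the affix -v
check: uluftimv -> uluftimav
lemma: ufti; VEL=lu; POLE=gu; CLASS=so


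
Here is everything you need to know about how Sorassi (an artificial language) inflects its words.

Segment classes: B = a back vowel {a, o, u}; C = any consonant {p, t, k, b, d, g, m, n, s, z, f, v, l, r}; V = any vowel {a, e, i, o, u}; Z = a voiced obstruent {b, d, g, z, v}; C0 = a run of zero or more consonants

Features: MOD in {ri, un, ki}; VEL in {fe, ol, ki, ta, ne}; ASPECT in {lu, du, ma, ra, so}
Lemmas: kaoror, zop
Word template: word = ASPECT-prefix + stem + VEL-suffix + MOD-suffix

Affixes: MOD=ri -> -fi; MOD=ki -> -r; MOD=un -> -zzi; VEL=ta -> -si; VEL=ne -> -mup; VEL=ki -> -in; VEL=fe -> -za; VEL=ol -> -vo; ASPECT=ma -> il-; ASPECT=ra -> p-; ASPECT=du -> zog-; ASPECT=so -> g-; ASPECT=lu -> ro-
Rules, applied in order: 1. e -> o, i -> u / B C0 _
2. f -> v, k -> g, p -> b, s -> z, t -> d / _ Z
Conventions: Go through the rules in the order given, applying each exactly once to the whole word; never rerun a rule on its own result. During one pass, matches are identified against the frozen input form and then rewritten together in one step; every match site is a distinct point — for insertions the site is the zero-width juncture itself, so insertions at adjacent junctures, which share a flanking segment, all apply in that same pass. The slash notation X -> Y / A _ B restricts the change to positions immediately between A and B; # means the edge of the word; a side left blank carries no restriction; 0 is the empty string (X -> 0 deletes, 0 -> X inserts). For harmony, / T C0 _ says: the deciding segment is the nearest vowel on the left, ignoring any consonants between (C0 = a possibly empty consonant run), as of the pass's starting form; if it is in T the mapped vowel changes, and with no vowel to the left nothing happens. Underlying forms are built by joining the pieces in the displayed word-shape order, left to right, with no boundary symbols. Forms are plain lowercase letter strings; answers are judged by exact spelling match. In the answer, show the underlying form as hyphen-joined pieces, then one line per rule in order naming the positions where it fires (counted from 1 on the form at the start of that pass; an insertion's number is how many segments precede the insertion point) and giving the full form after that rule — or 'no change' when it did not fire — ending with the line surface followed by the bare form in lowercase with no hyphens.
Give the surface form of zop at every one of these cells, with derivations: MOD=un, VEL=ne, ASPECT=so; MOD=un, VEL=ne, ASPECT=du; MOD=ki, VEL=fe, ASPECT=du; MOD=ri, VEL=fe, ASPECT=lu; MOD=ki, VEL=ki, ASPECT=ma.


cell MOD=un, VEL=ne, ASPECT=so:
underlying: g-zop-mup-zzi
1. e -> o, i -> u / B C0 _: fires at position(s) 10: gzopmupzzu
2. f -> v, k -> g, p -> b, s -> z, t -> d / _ Z: fires at position(s) 7: gzopmubzzu
surface: gzopmubzzu

cell MOD=un, VEL=ne, ASPECT=du:
underlying: zog-zop-mup-zzi
1. e -> o, i -> u / B C0 _: fires at position(s) 12: zogzopmupzzu
2. f -> v, k -> g, p -> b, s -> z, t -> d / _ Z: fires at position(s) 9: zogzopmubzzu
surface: zogzopmubzzu

cell MOD=ki, VEL=fe, ASPECT=du:
underlying: zog-zop-za-r
1. e -> o, i -> u / B C0 _: no change
2. f -> v, k -> g, p -> b, s -> z, t -> d / _ Z: fires at position(s) 6: zogzobzar
surface: zogzobzar

cell MOD=ri, VEL=fe, ASPECT=lu:
underlying: ro-zop-za-fi
1. e -> o, i -> u / B C0 _: fires at position(s) 9: rozopzafu
2. f -> v, k -> g, p -> b, s -> z, t -> d / _ Z: fires at position(s) 5: rozobzafu
surface: rozobzafu

cell MOD=ki, VEL=ki, ASPECT=ma:
underlying: il-zop-in-r
1. e -> o, i -> u / B C0 _: fires at position(s) 6: ilzopunr
2. f -> v, k -> g, p -> b, s -> z, t -> d / _ Z: no change
surface: ilzopunr


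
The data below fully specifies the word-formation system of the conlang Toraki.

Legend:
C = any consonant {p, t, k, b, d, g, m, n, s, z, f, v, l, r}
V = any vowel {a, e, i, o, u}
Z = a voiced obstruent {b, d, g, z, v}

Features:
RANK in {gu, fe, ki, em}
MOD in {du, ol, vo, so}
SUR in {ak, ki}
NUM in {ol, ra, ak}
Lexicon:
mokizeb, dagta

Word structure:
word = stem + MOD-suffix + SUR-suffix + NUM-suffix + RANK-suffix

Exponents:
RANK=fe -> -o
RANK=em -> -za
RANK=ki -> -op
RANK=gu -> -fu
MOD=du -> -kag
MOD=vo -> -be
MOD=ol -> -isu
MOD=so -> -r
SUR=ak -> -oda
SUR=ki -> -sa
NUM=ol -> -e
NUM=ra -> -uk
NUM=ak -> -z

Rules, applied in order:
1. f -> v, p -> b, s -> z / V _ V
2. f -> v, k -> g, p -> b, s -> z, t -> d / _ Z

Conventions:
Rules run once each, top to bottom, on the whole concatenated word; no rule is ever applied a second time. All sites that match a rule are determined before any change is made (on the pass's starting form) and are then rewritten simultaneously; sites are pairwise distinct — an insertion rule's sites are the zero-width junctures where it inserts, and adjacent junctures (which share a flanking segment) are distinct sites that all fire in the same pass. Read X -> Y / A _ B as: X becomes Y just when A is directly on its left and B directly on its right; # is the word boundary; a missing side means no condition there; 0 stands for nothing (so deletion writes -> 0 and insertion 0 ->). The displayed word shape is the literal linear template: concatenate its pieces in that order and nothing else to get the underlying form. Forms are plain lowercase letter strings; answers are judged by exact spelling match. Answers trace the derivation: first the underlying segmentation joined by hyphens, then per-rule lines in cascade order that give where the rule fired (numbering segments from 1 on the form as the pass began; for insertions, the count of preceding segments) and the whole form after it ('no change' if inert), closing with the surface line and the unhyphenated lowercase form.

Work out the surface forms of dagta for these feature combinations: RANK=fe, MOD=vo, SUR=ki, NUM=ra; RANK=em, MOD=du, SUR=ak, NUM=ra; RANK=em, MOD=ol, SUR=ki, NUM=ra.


cell RANK=fe, MOD=vo, SUR=ki, NUM=ra:
underlying: dagta-be-sa-uk-o
1. f -> v, p -> b, s -> z / V _ V: fires at position(s) 8: dagtabezauko
2. f -> v, k -> g, p -> b, s -> z, t -> d / _ Z: no change
surface: dagtabezauko

cell RANK=em, MOD=du, SUR=ak, NUM=ra:
underlying: dagta-kag-oda-uk-za
1. f -> v, p -> b, s -> z / V _ V: no change
2. f -> v, k -> g, p -> b, s -> z, t -> d / _ Z: fires at position(s) 13: dagtakagodaugza
surface: dagtakagodaugza

cell RANK=em, MOD=ol, SUR=ki, NUM=ra:
underlying: dagta-isu-sa-uk-za
1. f -> v, p -> b, s -> z / V _ V: fires at position(s) 7, 9: dagtaizuzaukza
2. f -> v, k -> g, p -> b, s -> z, t -> d / _ Z: fires at position(s) 12: dagtaizuzaugza
surface: dagtaizuzaugza


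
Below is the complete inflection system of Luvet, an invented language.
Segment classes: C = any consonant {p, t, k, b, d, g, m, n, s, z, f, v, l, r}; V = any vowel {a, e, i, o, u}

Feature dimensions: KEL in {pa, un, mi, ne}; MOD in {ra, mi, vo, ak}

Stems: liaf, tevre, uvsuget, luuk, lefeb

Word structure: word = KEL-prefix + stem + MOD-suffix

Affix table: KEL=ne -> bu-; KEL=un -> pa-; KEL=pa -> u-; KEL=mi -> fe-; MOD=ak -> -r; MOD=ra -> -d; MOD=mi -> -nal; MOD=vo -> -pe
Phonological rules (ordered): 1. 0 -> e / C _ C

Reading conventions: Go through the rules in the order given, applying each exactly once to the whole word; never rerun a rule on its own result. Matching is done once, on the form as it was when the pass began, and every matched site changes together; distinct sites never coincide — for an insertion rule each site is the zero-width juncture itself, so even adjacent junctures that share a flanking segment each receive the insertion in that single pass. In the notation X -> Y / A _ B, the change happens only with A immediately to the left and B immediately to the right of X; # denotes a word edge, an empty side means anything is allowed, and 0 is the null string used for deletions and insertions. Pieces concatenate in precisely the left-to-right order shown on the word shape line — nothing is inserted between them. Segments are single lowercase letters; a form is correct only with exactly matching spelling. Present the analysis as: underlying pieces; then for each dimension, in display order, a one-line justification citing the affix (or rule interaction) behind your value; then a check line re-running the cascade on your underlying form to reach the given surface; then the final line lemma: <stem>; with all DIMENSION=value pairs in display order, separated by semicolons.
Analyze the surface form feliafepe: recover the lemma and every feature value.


underlying: fe-liaf-pe
KEL=mi - signalled by the affix fe-
MOD=vo - signalled by the affix -pe
check: feliafpe -> feliafepe
lemma: liaf; KEL=mi; MOD=vo


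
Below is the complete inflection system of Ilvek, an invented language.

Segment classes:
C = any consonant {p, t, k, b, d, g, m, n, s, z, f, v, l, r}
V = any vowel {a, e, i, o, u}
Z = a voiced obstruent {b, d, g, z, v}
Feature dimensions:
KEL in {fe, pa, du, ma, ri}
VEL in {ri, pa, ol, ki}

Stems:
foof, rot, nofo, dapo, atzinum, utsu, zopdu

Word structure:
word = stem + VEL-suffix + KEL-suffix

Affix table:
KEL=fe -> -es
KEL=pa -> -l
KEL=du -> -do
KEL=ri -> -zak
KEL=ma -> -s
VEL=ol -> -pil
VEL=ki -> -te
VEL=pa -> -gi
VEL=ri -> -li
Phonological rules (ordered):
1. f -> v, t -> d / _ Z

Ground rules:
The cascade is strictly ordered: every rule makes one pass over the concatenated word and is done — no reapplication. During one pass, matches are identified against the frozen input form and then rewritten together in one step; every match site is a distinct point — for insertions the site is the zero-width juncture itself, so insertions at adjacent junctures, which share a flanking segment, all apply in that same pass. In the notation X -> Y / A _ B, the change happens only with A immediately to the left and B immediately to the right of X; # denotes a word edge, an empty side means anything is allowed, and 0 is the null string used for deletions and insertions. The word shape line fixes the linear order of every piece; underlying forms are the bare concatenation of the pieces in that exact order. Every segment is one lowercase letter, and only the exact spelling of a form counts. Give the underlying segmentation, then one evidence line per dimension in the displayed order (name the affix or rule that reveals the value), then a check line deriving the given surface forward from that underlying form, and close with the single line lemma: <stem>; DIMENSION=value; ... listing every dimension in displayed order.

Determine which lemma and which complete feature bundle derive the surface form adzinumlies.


underlying: atzinum-li-es
KEL=fe - signalled by the affix -es
VEL=ri - signalled by the affix -li
check: atzinumlies -> adzinumlies
lemma: atzinum; KEL=fe; VEL=ri


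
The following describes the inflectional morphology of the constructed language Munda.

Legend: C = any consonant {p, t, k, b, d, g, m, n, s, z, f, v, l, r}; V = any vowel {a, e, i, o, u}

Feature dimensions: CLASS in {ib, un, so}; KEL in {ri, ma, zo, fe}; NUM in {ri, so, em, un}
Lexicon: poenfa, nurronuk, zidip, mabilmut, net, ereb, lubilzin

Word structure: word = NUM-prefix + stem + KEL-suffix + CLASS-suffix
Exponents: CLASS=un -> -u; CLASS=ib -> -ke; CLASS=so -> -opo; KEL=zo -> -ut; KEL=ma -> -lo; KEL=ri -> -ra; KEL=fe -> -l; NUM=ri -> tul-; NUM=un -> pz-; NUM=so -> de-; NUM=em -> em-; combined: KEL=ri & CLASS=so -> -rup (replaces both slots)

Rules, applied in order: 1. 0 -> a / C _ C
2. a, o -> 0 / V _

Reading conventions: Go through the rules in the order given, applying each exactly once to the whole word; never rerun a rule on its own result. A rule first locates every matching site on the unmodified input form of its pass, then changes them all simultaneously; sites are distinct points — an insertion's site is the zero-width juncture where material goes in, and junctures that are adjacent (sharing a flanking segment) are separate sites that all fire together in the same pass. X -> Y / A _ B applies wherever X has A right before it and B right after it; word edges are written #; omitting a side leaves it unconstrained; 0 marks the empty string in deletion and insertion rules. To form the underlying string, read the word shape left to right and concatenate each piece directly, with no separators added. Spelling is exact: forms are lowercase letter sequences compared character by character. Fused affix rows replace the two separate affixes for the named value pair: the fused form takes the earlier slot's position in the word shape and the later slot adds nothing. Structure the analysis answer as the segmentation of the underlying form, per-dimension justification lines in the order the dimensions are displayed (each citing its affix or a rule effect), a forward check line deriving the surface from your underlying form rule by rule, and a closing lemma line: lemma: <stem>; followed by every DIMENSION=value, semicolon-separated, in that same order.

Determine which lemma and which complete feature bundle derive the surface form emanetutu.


underlying: em-net-ut-u
CLASS=un - signalled by the affix -u
KEL=zo - signalled by the affix -ut
NUM=em - signalled by the affix em-
check: emnetutu -> emanetutu -> emanetutu
lemma: net; CLASS=un; KEL=zo; NUM=em


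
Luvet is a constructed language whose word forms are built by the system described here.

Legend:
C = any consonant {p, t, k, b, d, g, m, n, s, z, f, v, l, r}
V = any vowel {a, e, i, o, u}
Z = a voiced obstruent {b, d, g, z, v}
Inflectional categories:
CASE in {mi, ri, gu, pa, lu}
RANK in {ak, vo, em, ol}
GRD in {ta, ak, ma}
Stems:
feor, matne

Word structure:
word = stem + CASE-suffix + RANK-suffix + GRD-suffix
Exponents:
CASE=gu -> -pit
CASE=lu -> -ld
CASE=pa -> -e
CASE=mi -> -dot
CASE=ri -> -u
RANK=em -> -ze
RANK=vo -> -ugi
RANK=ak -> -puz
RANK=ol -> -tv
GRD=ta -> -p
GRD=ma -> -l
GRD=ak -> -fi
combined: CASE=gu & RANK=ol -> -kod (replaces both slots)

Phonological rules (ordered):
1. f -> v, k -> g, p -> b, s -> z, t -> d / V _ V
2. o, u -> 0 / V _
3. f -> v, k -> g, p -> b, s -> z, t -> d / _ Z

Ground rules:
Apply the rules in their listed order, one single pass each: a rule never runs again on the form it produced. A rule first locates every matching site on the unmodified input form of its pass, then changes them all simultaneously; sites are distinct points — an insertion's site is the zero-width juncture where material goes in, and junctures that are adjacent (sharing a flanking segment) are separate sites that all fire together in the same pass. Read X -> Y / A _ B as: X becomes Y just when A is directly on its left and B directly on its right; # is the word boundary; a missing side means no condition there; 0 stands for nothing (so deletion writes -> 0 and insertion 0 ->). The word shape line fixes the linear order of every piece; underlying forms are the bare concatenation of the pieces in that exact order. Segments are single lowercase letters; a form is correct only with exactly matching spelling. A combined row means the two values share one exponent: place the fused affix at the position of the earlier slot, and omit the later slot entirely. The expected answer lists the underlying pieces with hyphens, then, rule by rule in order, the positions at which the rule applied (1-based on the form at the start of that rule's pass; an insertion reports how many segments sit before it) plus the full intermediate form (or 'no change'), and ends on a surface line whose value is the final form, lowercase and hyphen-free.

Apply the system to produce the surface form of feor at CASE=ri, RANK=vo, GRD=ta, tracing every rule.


underlying: feor-u-ugi-p
1. f -> v, k -> g, p -> b, s -> z, t -> d / V _ V: no change
2. o, u -> 0 / V _: fires at position(s) 3, 6: ferugip
3. f -> v, k -> g, p -> b, s -> z, t -> d / _ Z: no change
surface: ferugip


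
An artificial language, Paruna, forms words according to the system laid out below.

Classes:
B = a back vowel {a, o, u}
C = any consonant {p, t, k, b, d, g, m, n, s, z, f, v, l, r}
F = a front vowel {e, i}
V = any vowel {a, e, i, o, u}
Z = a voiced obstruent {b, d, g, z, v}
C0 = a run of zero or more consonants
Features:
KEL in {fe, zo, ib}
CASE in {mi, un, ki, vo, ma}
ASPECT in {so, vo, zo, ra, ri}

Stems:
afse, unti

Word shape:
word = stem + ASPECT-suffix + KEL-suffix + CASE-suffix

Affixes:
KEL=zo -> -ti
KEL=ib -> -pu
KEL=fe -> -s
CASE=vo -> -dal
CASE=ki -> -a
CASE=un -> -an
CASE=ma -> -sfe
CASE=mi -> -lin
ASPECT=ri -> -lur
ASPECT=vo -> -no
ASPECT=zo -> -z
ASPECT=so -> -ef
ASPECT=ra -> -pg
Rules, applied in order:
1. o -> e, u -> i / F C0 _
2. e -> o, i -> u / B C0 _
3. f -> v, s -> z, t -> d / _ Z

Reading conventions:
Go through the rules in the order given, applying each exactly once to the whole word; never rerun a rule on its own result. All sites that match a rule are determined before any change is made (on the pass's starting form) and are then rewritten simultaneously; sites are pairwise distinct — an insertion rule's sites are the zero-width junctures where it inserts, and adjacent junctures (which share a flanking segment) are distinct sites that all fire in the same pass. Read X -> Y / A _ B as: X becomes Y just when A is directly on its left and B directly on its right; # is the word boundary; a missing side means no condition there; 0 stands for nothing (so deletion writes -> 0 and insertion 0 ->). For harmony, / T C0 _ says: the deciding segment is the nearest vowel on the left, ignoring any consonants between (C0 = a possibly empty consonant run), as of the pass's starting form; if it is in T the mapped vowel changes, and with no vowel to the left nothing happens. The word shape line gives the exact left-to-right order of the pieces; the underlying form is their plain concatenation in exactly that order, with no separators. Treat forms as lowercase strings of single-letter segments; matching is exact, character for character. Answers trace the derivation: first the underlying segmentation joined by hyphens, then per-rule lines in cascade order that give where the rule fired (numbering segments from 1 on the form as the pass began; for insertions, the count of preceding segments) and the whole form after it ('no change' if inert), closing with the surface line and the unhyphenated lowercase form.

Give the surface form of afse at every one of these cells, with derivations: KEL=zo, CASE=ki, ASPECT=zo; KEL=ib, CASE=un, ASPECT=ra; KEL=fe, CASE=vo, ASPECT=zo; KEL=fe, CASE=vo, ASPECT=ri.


cell KEL=zo, CASE=ki, ASPECT=zo:
underlying: afse-z-ti-a
1. o -> e, u -> i / F C0 _: no change
2. e -> o, i -> u / B C0 _: fires at position(s) 4: afsoztia
3. f -> v, s -> z, t -> d / _ Z: no change
surface: afsoztia

cell KEL=ib, CASE=un, ASPECT=ra:
underlying: afse-pg-pu-an
1. o -> e, u -> i / F C0 _: fires at position(s) 8: afsepgpian
2. e -> o, i -> u / B C0 _: fires at position(s) 4: afsopgpian
3. f -> v, s -> z, t -> d / _ Z: no change
surface: afsopgpian

cell KEL=fe, CASE=vo, ASPECT=zo:
underlying: afse-z-s-dal
1. o -> e, u -> i / F C0 _: no change
2. e -> o, i -> u / B C0 _: fires at position(s) 4: afsozsdal
3. f -> v, s -> z, t -> d / _ Z: fires at position(s) 6: afsozzdal
surface: afsozzdal

cell KEL=fe, CASE=vo, ASPECT=ri:
underlying: afse-lur-s-dal
1. o -> e, u -> i / F C0 _: fires at position(s) 6: afselirsdal
2. e -> o, i -> u / B C0 _: fires at position(s) 4: afsolirsdal
3. f -> v, s -> z, t -> d / _ Z: fires at position(s) 8: afsolirzdal
surface: afsolirzdal
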